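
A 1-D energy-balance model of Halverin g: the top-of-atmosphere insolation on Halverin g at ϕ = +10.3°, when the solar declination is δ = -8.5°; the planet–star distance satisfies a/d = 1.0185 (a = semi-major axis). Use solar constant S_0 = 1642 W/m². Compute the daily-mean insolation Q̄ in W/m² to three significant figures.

cos h₀ = −tan(+10.3°) tan(-8.500°) = 0.0272, h₀ = 1.5436 rad.
Bracket: h₀ sin ϕ sin δ + cos ϕ cos δ sin h₀ = 1.5436×0.17880×-0.14781 + 0.98389×0.98902×0.99963 = -0.040795 + 0.972727 = 0.931932.
Inverse-square distance factor (a/d)² = 1.0185² = 1.037342.
Q̄ = (S_0/π) × 1.037342 × [bracket] = (1642/π) × 1.037342 × 0.931932 = 505.3 W/m².

Q̄ ≈ 505 W/m²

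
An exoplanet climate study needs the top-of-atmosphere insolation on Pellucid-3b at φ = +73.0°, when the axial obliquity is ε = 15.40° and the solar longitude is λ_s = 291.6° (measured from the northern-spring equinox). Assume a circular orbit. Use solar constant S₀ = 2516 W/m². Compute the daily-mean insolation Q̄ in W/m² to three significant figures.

Q̄ ≈ 14.7 W/m²

Solar declination: sin δ = sin ε · sin λ_s = sin 15.40° × sin 291.6° = -0.24691, so δ = -14.295°.
cos H₀ = −tan(+73.0°) tan(-14.295°) = 0.8334, H₀ = 0.5856 rad.
Bracket: H₀ sin φ sin δ + cos φ cos δ sin H₀ = 0.5856×0.95630×-0.24691 + 0.29237×0.96904×0.55267 = -0.138272 + 0.156581 = 0.018309.
Q̄ = (S₀/π) × [bracket] = (2516/π) × 0.018309 = 14.66 W/m².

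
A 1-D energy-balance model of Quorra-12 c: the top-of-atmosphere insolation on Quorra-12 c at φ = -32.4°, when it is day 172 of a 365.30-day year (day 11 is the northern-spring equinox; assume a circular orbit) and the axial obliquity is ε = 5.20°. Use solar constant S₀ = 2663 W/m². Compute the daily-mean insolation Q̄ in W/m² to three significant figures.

Solar longitude: λ_s = 360° × (172 − 11)/365.30 = 158.664°.
sin δ = sin 5.20° × sin 158.664° = 0.03298, so δ = +1.890°.
cos H₀ = −tan(-32.4°) tan(+1.890°) = 0.0209, H₀ = 1.5499 rad.
Bracket: H₀ sin φ sin δ + cos φ cos δ sin H₀ = 1.5499×-0.53583×0.03298 + 0.84433×0.99946×0.99978 = -0.027389 + 0.843688 = 0.816299.
Q̄ = (S₀/π) × [bracket] = (2663/π) × 0.816299 = 691.9 W/m².

Q̄ ≈ 692 W/m²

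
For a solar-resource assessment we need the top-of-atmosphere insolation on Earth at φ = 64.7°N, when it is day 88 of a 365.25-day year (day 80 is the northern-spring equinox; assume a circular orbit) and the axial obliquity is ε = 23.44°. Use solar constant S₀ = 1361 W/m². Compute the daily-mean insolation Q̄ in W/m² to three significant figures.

Solar longitude: λ_s = 360° × (88 − 80)/365.25 = 7.885°.
sin δ = sin 23.44° × sin 7.885° = 0.05457, so δ = +3.128°.
cos H₀ = −tan(+64.7°) tan(+3.128°) = -0.1156, H₀ = 1.6867 rad.
Bracket: H₀ sin φ sin δ + cos φ cos δ sin H₀ = 1.6867×0.90408×0.05457 + 0.42736×0.99851×0.99329 = 0.083214 + 0.423860 = 0.507074.
Q̄ = (S₀/π) × [bracket] = (1361/π) × 0.507074 = 219.7 W/m².

Q̄ ≈ 220 W/m²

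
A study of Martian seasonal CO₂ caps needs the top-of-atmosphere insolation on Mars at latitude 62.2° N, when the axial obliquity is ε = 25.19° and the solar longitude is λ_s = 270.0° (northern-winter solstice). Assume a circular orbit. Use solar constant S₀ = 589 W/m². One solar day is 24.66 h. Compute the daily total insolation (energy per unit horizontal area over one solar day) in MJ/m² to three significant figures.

Solar declination: sin δ = sin ε · sin λ_s = sin 25.19° × sin 270.0° = -0.42562, so δ = -25.190°.
cos H₀ = −tan(+62.2°) tan(-25.190°) = 0.8921, H₀ = 0.4688 rad.
Bracket: H₀ sin φ sin δ + cos φ cos δ sin H₀ = 0.4688×0.88458×-0.42562 + 0.46639×0.90490×0.45184 = -0.176501 + 0.190693 = 0.014192.
Q̄ = (S₀/π) × [bracket] = (589/π) × 0.014192 = 2.6608 W/m².
Daily total = Q̄ × 24.66 h × 3600 s/h = 2.6608 × 24.66 × 3600 / 10⁶ = 0.2362 MJ/m².

0.236 MJ/m²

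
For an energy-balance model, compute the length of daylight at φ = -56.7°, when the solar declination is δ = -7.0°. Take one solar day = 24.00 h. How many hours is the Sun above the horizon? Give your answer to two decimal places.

13.44 h

cos H₀ = −tan φ · tan δ = −tan(-56.7°) × tan(-7.000°) = -0.1869, so H₀ = 1.7588 rad = 100.77°.
Daylight = 2H₀/(2π) × 24.00 h = (1.7588/π) × 24.00 = 13.44 h.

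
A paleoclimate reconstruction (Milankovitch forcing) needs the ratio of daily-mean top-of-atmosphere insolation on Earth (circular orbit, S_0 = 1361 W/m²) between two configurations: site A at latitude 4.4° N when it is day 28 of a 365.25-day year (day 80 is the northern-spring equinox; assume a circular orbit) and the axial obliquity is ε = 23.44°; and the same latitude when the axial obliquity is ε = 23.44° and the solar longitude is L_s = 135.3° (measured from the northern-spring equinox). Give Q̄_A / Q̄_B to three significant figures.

Q̄_A / Q̄_B ≈ 0.919

— Configuration A (ϕ=+4.4°):
Solar longitude: L_s = 360° × (28 − 80)/365.25 = -51.253°, i.e. -51.253° + 360° = 308.747°.
sin δ = sin 23.44° × sin 308.747° = -0.31024, so δ = -18.074°.
cos h₀ = −tan(+4.4°) tan(-18.074°) = 0.0251, h₀ = 1.5457 rad.
Bracket: h₀ sin ϕ sin δ + cos ϕ cos δ sin h₀ = 1.5457×0.07672×-0.31024 + 0.99705×0.95066×0.99968 = -0.036790 + 0.947552 = 0.910762.
Q̄ = (S_0/π) × [bracket] = (1361/π) × 0.910762 = 394.56 W/m².
— Configuration B (ϕ=+4.4°):
Solar declination: sin δ = sin ε · sin L_s = sin 23.44° × sin 135.3° = 0.27980, so δ = +16.248°.
cos h₀ = −tan(+4.4°) tan(+16.248°) = -0.0224, h₀ = 1.5932 rad.
Bracket: h₀ sin ϕ sin δ + cos ϕ cos δ sin h₀ = 1.5932×0.07672×0.27980 + 0.99705×0.96006×0.99975 = 0.034200 + 0.956989 = 0.991189.
Q̄ = (S_0/π) × [bracket] = (1361/π) × 0.991189 = 429.40 W/m².
Ratio Q̄_A / Q̄_B = 394.56 / 429.40 = 0.9189.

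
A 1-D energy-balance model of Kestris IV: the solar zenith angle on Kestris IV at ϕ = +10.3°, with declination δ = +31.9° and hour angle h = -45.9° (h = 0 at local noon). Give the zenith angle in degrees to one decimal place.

θ_z = 47.5°

cos θ_z = sin ϕ sin δ + cos ϕ cos δ cos h = 0.094486 + 0.581289 = 0.675775.
θ_z = arccos(0.675775) = 47.5°.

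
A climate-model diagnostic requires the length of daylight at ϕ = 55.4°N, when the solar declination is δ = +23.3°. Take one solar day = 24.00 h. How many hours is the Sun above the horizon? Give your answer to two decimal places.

17.15 h

cos h₀ = −tan ϕ · tan δ = −tan(+55.4°) × tan(+23.300°) = -0.6243, so h₀ = 2.2450 rad = 128.63°.
Daylight = 2h₀/(2π) × 24.00 h = (2.2450/π) × 24.00 = 17.15 h.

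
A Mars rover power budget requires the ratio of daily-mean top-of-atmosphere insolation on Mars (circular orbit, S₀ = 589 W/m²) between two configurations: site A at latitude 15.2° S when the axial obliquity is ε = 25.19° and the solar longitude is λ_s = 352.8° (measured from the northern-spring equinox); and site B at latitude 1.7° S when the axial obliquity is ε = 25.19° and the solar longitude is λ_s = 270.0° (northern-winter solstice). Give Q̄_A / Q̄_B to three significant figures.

— Configuration A (φ=-15.2°):
Solar declination: sin δ = sin ε · sin λ_s = sin 25.19° × sin 352.8° = -0.05334, so δ = -3.058°.
cos H₀ = −tan(-15.2°) tan(-3.058°) = -0.0145, H₀ = 1.5853 rad.
Bracket: H₀ sin φ sin δ + cos φ cos δ sin H₀ = 1.5853×-0.26219×-0.05334 + 0.96502×0.99858×0.99989 = 0.022171 + 0.963544 = 0.985715.
Q̄ = (S₀/π) × [bracket] = (589/π) × 0.985715 = 184.81 W/m².
— Configuration B (φ=-1.7°):
Solar declination: sin δ = sin ε · sin λ_s = sin 25.19° × sin 270.0° = -0.42562, so δ = -25.190°.
cos H₀ = −tan(-1.7°) tan(-25.190°) = -0.0140, H₀ = 1.5848 rad.
Bracket: H₀ sin φ sin δ + cos φ cos δ sin H₀ = 1.5848×-0.02967×-0.42562 + 0.99956×0.90490×0.99990 = 0.020013 + 0.904411 = 0.924424.
Q̄ = (S₀/π) × [bracket] = (589/π) × 0.924424 = 173.32 W/m².
Ratio Q̄_A / Q̄_B = 184.81 / 173.32 = 1.066.

Q̄_A / Q̄_B ≈ 1.07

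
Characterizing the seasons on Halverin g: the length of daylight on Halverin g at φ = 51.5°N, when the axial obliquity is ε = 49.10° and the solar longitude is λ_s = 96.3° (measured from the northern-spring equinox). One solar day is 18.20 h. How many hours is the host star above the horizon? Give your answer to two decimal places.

18.20 h

Solar declination: sin δ = sin ε · sin λ_s = sin 49.10° × sin 96.3° = 0.75129, so δ = +48.702°.
Sunrise equation: cos H₀ = −tan φ · tan δ = -1.4311 ≤ −1, so the host star never sets (polar day) and H₀ = π.
Daylight = 2H₀/(2π) × 18.20 h = (3.1416/π) × 18.20 = 18.20 h.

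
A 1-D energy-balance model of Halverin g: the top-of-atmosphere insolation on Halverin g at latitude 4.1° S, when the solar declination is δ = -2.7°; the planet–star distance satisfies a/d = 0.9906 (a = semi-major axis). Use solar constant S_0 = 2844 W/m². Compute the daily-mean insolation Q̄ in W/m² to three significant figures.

Q̄ ≈ 890 W/m²

cos h₀ = −tan(-4.1°) tan(-2.700°) = -0.0034, h₀ = 1.5742 rad.
Bracket: h₀ sin ϕ sin δ + cos ϕ cos δ sin h₀ = 1.5742×-0.07150×-0.04711 + 0.99744×0.99889×0.99999 = 0.005302 + 0.996323 = 1.001625.
Inverse-square distance factor (a/d)² = 0.9906² = 0.981288.
Q̄ = (S_0/π) × 0.981288 × [bracket] = (2844/π) × 0.981288 × 1.001625 = 889.8 W/m².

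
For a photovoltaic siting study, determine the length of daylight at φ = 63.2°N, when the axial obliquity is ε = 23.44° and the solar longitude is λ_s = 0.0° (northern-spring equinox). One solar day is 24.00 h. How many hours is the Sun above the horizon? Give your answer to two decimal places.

Solar declination: sin δ = sin ε · sin λ_s = sin 23.44° × sin 0.0° = 0.00000, so δ = +0.000°.
cos H₀ = −tan φ · tan δ = −tan(+63.2°) × tan(+0.000°) = -0.0000, so H₀ = 1.5708 rad = 90.00°.
Daylight = 2H₀/(2π) × 24.00 h = (1.5708/π) × 24.00 = 12.00 h.

12.00 h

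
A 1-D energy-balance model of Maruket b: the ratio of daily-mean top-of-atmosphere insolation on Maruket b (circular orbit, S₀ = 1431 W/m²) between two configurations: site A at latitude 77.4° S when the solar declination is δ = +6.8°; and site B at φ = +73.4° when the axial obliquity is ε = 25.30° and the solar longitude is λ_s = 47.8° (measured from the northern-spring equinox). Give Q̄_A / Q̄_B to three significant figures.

Q̄_A / Q̄_B ≈ 0.0700

— Configuration A (φ=-77.4°):
cos H₀ = −tan(-77.4°) tan(+6.800°) = 0.5335, H₀ = 1.0081 rad.
Bracket: H₀ sin φ sin δ + cos φ cos δ sin H₀ = 1.0081×-0.97592×0.11840 + 0.21814×0.99297×0.84582 = -0.116485 + 0.183210 = 0.066725.
Q̄ = (S₀/π) × [bracket] = (1431/π) × 0.066725 = 30.393 W/m².
— Configuration B (φ=+73.4°):
Solar declination: sin δ = sin ε · sin λ_s = sin 25.30° × sin 47.8° = 0.31659, so δ = +18.457°.
cos H₀ = −tan(+73.4°) tan(+18.457°) = -1.1196 ≤ −1 ⇒ polar day, H₀ = π.
Bracket: H₀ sin φ sin δ + cos φ cos δ sin H₀ = 3.1416×0.95832×0.31659 + 0.28569×0.94856×0.00000 = 0.953144 + 0.000000 = 0.953144.
Q̄ = (S₀/π) × [bracket] = (1431/π) × 0.953144 = 434.16 W/m².
Ratio Q̄_A / Q̄_B = 30.393 / 434.16 = 0.07000.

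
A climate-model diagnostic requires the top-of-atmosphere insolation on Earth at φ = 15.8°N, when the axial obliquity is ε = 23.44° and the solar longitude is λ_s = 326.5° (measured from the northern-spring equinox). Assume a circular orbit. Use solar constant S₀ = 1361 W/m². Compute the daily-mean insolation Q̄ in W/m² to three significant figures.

Solar declination: sin δ = sin ε · sin λ_s = sin 23.44° × sin 326.5° = -0.21955, so δ = -12.683°.
cos H₀ = −tan(+15.8°) tan(-12.683°) = 0.0637, H₀ = 1.5071 rad.
Bracket: H₀ sin φ sin δ + cos φ cos δ sin H₀ = 1.5071×0.27228×-0.21955 + 0.96222×0.97560×0.99797 = -0.090093 + 0.936836 = 0.846743.
Q̄ = (S₀/π) × [bracket] = (1361/π) × 0.846743 = 366.8 W/m².

Q̄ ≈ 367 W/m²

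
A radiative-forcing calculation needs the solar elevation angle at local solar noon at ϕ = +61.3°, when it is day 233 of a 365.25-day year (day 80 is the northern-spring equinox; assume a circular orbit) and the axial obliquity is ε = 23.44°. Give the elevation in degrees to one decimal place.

39.9°

Solar longitude: L_s = 360° × (233 − 80)/365.25 = 150.801°.
sin δ = sin 23.44° × sin 150.801° = 0.19406, so δ = +11.190°.
At local noon the hour angle is zero, so the zenith angle equals |ϕ − δ| = |+61.3° − (+11.190°)| = 50.110°.
Elevation = 90° − 50.110° = 39.9°.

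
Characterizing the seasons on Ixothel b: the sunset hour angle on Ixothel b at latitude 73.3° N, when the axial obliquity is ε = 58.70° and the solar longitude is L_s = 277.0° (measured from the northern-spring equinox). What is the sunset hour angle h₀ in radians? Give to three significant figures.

Solar declination: sin δ = sin ε · sin L_s = sin 58.70° × sin 277.0° = -0.84809, so δ = -58.005°.
cos h₀ = −tan ϕ · tan δ = 5.3351 ≥ 1, so the host star never rises (polar night) and h₀ = 0.

h₀ = 0.00 rad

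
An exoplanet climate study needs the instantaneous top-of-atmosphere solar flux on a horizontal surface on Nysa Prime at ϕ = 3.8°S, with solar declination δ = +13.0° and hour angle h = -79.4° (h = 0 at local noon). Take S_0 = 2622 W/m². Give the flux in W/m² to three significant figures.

cos θ_z = sin ϕ sin δ + cos ϕ cos δ cos h = -0.014908 + 0.178843 = 0.163935.
Flux = S_0 · cos θ_z = 2622 × 0.163935 = 429.8 W/m².

430 W/m²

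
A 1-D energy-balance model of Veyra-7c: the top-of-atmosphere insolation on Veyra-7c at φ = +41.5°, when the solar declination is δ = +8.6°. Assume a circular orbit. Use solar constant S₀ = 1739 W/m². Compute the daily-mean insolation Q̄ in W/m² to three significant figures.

cos H₀ = −tan(+41.5°) tan(+8.600°) = -0.1338, H₀ = 1.7050 rad.
Bracket: H₀ sin φ sin δ + cos φ cos δ sin H₀ = 1.7050×0.66262×0.14954 + 0.74896×0.98876×0.99101 = 0.168945 + 0.733884 = 0.902829.
Q̄ = (S₀/π) × [bracket] = (1739/π) × 0.902829 = 499.8 W/m².

Q̄ ≈ 500 W/m²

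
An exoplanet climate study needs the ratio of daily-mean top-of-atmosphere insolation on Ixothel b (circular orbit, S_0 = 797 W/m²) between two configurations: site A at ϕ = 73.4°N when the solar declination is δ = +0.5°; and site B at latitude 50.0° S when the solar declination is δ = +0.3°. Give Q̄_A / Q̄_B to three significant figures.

Q̄_A / Q̄_B ≈ 0.470

— Configuration A (ϕ=+73.4°):
cos h₀ = −tan(+73.4°) tan(+0.500°) = -0.0293, h₀ = 1.6001 rad.
Bracket: h₀ sin ϕ sin δ + cos ϕ cos δ sin h₀ = 1.6001×0.95832×0.00873 + 0.28569×0.99996×0.99957 = 0.013387 + 0.285556 = 0.298943.
Q̄ = (S_0/π) × [bracket] = (797/π) × 0.298943 = 75.840 W/m².
— Configuration B (ϕ=-50.0°):
cos h₀ = −tan(-50.0°) tan(+0.300°) = 0.0062, h₀ = 1.5646 rad.
Bracket: h₀ sin ϕ sin δ + cos ϕ cos δ sin h₀ = 1.5646×-0.76604×0.00524 + 0.64279×0.99999×0.99998 = -0.006280 + 0.642771 = 0.636491.
Q̄ = (S_0/π) × [bracket] = (797/π) × 0.636491 = 161.47 W/m².
Ratio Q̄_A / Q̄_B = 75.840 / 161.47 = 0.4697.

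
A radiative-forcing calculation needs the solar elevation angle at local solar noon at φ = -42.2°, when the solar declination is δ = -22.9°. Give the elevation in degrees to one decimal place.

70.7°

At local noon the hour angle is zero, so the zenith angle equals |φ − δ| = |-42.2° − (-22.900°)| = 19.300°.
Elevation = 90° − 19.300° = 70.7°.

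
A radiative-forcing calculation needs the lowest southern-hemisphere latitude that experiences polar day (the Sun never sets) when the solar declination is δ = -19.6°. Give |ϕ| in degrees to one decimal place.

Polar day requires cos h₀ = −tan ϕ tan δ ≤ −1, i.e. tan ϕ tan δ ≥ 1.
The boundary is |tan ϕ| · |tan δ| = 1, so |ϕ| = 90° − |δ| = 90° − 19.6° = 70.4° in the southern hemisphere.

|ϕ| = 70.4°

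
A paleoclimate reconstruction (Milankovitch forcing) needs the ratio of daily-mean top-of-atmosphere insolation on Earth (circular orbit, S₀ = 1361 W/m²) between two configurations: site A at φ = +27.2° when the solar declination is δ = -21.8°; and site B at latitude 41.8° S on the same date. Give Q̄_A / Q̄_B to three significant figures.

— Configuration A (φ=+27.2°):
cos H₀ = −tan(+27.2°) tan(-21.800°) = 0.2056, H₀ = 1.3638 rad.
Bracket: H₀ sin φ sin δ + cos φ cos δ sin H₀ = 1.3638×0.45710×-0.37137 + 0.88942×0.92849×0.97865 = -0.231509 + 0.808186 = 0.576677.
Q̄ = (S₀/π) × [bracket] = (1361/π) × 0.576677 = 249.83 W/m².
— Configuration B (φ=-41.8°):
cos H₀ = −tan(-41.8°) tan(-21.800°) = -0.3576, H₀ = 1.9365 rad.
Bracket: H₀ sin φ sin δ + cos φ cos δ sin H₀ = 1.9365×-0.66653×-0.37137 + 0.74548×0.92849×0.93387 = 0.479340 + 0.646397 = 1.125737.
Q̄ = (S₀/π) × [bracket] = (1361/π) × 1.125737 = 487.69 W/m².
Ratio Q̄_A / Q̄_B = 249.83 / 487.69 = 0.5123.

Q̄_A / Q̄_B ≈ 0.512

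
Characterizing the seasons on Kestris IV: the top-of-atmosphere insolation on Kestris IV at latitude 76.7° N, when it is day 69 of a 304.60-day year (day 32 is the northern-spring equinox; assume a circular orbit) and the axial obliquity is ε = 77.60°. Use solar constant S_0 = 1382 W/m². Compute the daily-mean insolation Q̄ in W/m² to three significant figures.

Solar longitude: L_s = 360° × (69 − 32)/304.60 = 43.729°.
sin δ = sin 77.60° × sin 43.729° = 0.67513, so δ = +42.464°.
cos h₀ = −tan(+76.7°) tan(+42.464°) = -3.8715 ≤ −1 ⇒ polar day, h₀ = π.
Bracket: h₀ sin ϕ sin δ + cos ϕ cos δ sin h₀ = 3.1416×0.97318×0.67513 + 0.23005×0.73770×0.00000 = 2.064103 + 0.000000 = 2.064103.
Q̄ = (S_0/π) × [bracket] = (1382/π) × 2.064103 = 908.0 W/m².

Q̄ ≈ 908 W/m²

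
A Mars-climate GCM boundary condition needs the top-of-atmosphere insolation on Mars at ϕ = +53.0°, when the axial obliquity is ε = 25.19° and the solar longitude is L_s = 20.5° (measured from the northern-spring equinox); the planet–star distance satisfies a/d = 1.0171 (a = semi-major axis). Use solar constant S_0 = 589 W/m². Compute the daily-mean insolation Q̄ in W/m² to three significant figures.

Solar declination: sin δ = sin ε · sin L_s = sin 25.19° × sin 20.5° = 0.14906, so δ = +8.572°.
cos h₀ = −tan(+53.0°) tan(+8.572°) = -0.2000, h₀ = 1.7722 rad.
Bracket: h₀ sin ϕ sin δ + cos ϕ cos δ sin h₀ = 1.7722×0.79864×0.14906 + 0.60182×0.98883×0.97979 = 0.210972 + 0.583071 = 0.794043.
Inverse-square distance factor (a/d)² = 1.0171² = 1.034492.
Q̄ = (S_0/π) × 1.034492 × [bracket] = (589/π) × 1.034492 × 0.794043 = 154.0 W/m².

Q̄ ≈ 154 W/m²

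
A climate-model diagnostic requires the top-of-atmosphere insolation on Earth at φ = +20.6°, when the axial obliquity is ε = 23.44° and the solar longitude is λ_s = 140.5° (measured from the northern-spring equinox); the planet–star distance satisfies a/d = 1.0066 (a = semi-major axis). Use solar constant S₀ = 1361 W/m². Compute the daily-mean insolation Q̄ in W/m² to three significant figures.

Q̄ ≈ 461 W/m²

Solar declination: sin δ = sin ε · sin λ_s = sin 23.44° × sin 140.5° = 0.25302, so δ = +14.657°.
cos H₀ = −tan(+20.6°) tan(+14.657°) = -0.0983, H₀ = 1.6693 rad.
Bracket: H₀ sin φ sin δ + cos φ cos δ sin H₀ = 1.6693×0.35184×0.25302 + 0.93606×0.96746×0.99516 = 0.148605 + 0.901218 = 1.049823.
Inverse-square distance factor (a/d)² = 1.0066² = 1.013244.
Q̄ = (S₀/π) × 1.013244 × [bracket] = (1361/π) × 1.013244 × 1.049823 = 460.8 W/m².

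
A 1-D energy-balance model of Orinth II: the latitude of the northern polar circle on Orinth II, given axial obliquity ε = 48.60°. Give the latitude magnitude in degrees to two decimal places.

41.40°

The polar circle is the lowest latitude that experiences at least one full rotation of continuous daylight at the northern-summer solstice; it lies at |ϕ| = 90° − ε = 90° − 48.60° = 41.40°.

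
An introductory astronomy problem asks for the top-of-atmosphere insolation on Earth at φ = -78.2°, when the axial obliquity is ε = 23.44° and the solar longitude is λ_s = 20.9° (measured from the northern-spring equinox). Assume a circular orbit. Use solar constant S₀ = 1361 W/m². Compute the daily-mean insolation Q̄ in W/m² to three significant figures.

Q̄ ≈ 14.8 W/m²

Solar declination: sin δ = sin ε · sin λ_s = sin 23.44° × sin 20.9° = 0.14191, so δ = +8.158°.
cos H₀ = −tan(-78.2°) tan(+8.158°) = 0.6862, H₀ = 0.8145 rad.
Bracket: H₀ sin φ sin δ + cos φ cos δ sin H₀ = 0.8145×-0.97887×0.14191 + 0.20450×0.98988×0.72740 = -0.113143 + 0.147248 = 0.034105.
Q̄ = (S₀/π) × [bracket] = (1361/π) × 0.034105 = 14.77 W/m².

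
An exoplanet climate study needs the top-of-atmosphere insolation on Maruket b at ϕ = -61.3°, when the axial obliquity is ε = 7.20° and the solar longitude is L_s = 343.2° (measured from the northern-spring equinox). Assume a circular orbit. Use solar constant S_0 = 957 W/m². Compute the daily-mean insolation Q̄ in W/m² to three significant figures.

Solar declination: sin δ = sin ε · sin L_s = sin 7.20° × sin 343.2° = -0.03623, so δ = -2.076°.
cos h₀ = −tan(-61.3°) tan(-2.076°) = -0.0662, h₀ = 1.6371 rad.
Bracket: h₀ sin ϕ sin δ + cos ϕ cos δ sin h₀ = 1.6371×-0.87715×-0.03623 + 0.48022×0.99934×0.99781 = 0.052026 + 0.478852 = 0.530878.
Q̄ = (S_0/π) × [bracket] = (957/π) × 0.530878 = 161.7 W/m².

Q̄ ≈ 162 W/m²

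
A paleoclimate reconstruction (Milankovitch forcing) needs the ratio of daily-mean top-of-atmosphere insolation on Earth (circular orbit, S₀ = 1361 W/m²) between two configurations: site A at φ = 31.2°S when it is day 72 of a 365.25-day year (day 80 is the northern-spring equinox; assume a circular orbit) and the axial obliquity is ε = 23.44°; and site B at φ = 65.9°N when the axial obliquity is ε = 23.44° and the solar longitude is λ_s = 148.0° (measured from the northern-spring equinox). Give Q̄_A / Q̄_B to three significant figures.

Q̄_A / Q̄_B ≈ 1.20

— Configuration A (φ=-31.2°):
Solar longitude: λ_s = 360° × (72 − 80)/365.25 = -7.885°, i.e. -7.885° + 360° = 352.115°.
sin δ = sin 23.44° × sin 352.115° = -0.05457, so δ = -3.128°.
cos H₀ = −tan(-31.2°) tan(-3.128°) = -0.0331, H₀ = 1.6039 rad.
Bracket: H₀ sin φ sin δ + cos φ cos δ sin H₀ = 1.6039×-0.51803×-0.05457 + 0.85536×0.99851×0.99945 = 0.045340 + 0.853616 = 0.898956.
Q̄ = (S₀/π) × [bracket] = (1361/π) × 0.898956 = 389.45 W/m².
— Configuration B (φ=+65.9°):
Solar declination: sin δ = sin ε · sin λ_s = sin 23.44° × sin 148.0° = 0.21080, so δ = +12.169°.
cos H₀ = −tan(+65.9°) tan(+12.169°) = -0.4821, H₀ = 2.0738 rad.
Bracket: H₀ sin φ sin δ + cos φ cos δ sin H₀ = 2.0738×0.91283×0.21080 + 0.40833×0.97753×0.87613 = 0.399050 + 0.349712 = 0.748762.
Q̄ = (S₀/π) × [bracket] = (1361/π) × 0.748762 = 324.38 W/m².
Ratio Q̄_A / Q̄_B = 389.45 / 324.38 = 1.201.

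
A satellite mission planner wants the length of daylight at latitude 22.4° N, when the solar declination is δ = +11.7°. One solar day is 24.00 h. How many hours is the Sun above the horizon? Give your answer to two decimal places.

cos h₀ = −tan ϕ · tan δ = −tan(+22.4°) × tan(+11.700°) = -0.0854, so h₀ = 1.6563 rad = 94.90°.
Daylight = 2h₀/(2π) × 24.00 h = (1.6563/π) × 24.00 = 12.65 h.

12.65 h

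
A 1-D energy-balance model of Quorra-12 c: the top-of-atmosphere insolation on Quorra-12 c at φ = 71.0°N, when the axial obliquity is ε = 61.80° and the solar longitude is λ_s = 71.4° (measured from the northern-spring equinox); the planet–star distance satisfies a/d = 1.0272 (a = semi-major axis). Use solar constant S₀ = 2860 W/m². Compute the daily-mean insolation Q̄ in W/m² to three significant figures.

Solar declination: sin δ = sin ε · sin λ_s = sin 61.80° × sin 71.4° = 0.83527, so δ = +56.644°.
cos H₀ = −tan(+71.0°) tan(+56.644°) = -4.4119 ≤ −1 ⇒ polar day, H₀ = π.
Bracket: H₀ sin φ sin δ + cos φ cos δ sin H₀ = 3.1416×0.94552×0.83527 + 0.32557×0.54984×0.00000 = 2.481124 + 0.000000 = 2.481124.
Inverse-square distance factor (a/d)² = 1.0272² = 1.055140.
Q̄ = (S₀/π) × 1.055140 × [bracket] = (2860/π) × 1.055140 × 2.481124 = 2383 W/m².

Q̄ ≈ 2.38e+03 W/m²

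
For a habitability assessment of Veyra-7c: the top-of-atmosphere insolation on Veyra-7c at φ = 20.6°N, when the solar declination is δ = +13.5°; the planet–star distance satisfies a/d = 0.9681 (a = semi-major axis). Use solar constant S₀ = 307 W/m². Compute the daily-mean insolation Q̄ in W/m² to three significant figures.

cos H₀ = −tan(+20.6°) tan(+13.500°) = -0.0902, H₀ = 1.6612 rad.
Bracket: H₀ sin φ sin δ + cos φ cos δ sin H₀ = 1.6612×0.35184×0.23345 + 0.93606×0.97237×0.99592 = 0.136446 + 0.906483 = 1.042929.
Inverse-square distance factor (a/d)² = 0.9681² = 0.937218.
Q̄ = (S₀/π) × 0.937218 × [bracket] = (307/π) × 0.937218 × 1.042929 = 95.52 W/m².

Q̄ ≈ 95.5 W/m²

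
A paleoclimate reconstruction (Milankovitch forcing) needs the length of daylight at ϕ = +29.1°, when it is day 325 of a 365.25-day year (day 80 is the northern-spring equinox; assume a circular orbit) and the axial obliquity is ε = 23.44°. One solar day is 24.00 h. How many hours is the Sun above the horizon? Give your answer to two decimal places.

10.40 h

Solar longitude: L_s = 360° × (325 − 80)/365.25 = 241.478°.
sin δ = sin 23.44° × sin 241.478° = -0.34951, so δ = -20.457°.
cos h₀ = −tan ϕ · tan δ = −tan(+29.1°) × tan(-20.457°) = 0.2076, so h₀ = 1.3616 rad = 78.02°.
Daylight = 2h₀/(2π) × 24.00 h = (1.3616/π) × 24.00 = 10.40 h.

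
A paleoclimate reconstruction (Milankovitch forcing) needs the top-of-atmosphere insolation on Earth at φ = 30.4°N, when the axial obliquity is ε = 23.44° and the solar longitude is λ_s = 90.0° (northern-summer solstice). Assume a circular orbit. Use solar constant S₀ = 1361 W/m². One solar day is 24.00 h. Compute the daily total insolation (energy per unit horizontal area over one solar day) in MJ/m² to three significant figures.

Solar declination: sin δ = sin ε · sin λ_s = sin 23.44° × sin 90.0° = 0.39779, so δ = +23.440°.
cos H₀ = −tan(+30.4°) tan(+23.440°) = -0.2544, H₀ = 1.8280 rad.
Bracket: H₀ sin φ sin δ + cos φ cos δ sin H₀ = 1.8280×0.50603×0.39779 + 0.86251×0.91748×0.96711 = 0.367965 + 0.765309 = 1.133274.
Q̄ = (S₀/π) × [bracket] = (1361/π) × 1.133274 = 490.96 W/m².
Daily total = Q̄ × 24.00 h × 3600 s/h = 490.96 × 24.00 × 3600 / 10⁶ = 42.42 MJ/m².

42.4 MJ/m²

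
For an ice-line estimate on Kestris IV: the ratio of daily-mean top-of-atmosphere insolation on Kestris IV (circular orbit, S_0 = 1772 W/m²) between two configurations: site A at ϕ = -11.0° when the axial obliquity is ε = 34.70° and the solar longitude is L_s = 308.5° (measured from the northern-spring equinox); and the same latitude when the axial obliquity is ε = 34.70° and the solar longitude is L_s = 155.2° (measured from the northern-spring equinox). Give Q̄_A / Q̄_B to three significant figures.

Q̄_A / Q̄_B ≈ 1.15

— Configuration A (ϕ=-11.0°):
Solar declination: sin δ = sin ε · sin L_s = sin 34.70° × sin 308.5° = -0.44552, so δ = -26.457°.
cos h₀ = −tan(-11.0°) tan(-26.457°) = -0.0967, h₀ = 1.6677 rad.
Bracket: h₀ sin ϕ sin δ + cos ϕ cos δ sin h₀ = 1.6677×-0.19081×-0.44552 + 0.98163×0.89527×0.99531 = 0.141771 + 0.874702 = 1.016473.
Q̄ = (S_0/π) × [bracket] = (1772/π) × 1.016473 = 573.34 W/m².
— Configuration B (ϕ=-11.0°):
Solar declination: sin δ = sin ε · sin L_s = sin 34.70° × sin 155.2° = 0.23879, so δ = +13.815°.
cos h₀ = −tan(-11.0°) tan(+13.815°) = 0.0478, h₀ = 1.5230 rad.
Bracket: h₀ sin ϕ sin δ + cos ϕ cos δ sin h₀ = 1.5230×-0.19081×0.23879 + 0.98163×0.97107×0.99886 = -0.069393 + 0.952145 = 0.882752.
Q̄ = (S_0/π) × [bracket] = (1772/π) × 0.882752 = 497.91 W/m².
Ratio Q̄_A / Q̄_B = 573.34 / 497.91 = 1.151.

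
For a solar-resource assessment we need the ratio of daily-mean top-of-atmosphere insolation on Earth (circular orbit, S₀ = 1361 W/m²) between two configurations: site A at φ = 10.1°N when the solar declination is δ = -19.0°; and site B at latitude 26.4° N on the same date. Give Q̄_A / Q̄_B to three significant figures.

— Configuration A (φ=+10.1°):
cos H₀ = −tan(+10.1°) tan(-19.000°) = 0.0613, H₀ = 1.5094 rad.
Bracket: H₀ sin φ sin δ + cos φ cos δ sin H₀ = 1.5094×0.17537×-0.32557 + 0.98450×0.94552×0.99812 = -0.086180 + 0.929114 = 0.842934.
Q̄ = (S₀/π) × [bracket] = (1361/π) × 0.842934 = 365.18 W/m².
— Configuration B (φ=+26.4°):
cos H₀ = −tan(+26.4°) tan(-19.000°) = 0.1709, H₀ = 1.3990 rad.
Bracket: H₀ sin φ sin δ + cos φ cos δ sin H₀ = 1.3990×0.44464×-0.32557 + 0.89571×0.94552×0.98528 = -0.202521 + 0.834445 = 0.631924.
Q̄ = (S₀/π) × [bracket] = (1361/π) × 0.631924 = 273.76 W/m².
Ratio Q̄_A / Q̄_B = 365.18 / 273.76 = 1.334.

Q̄_A / Q̄_B ≈ 1.33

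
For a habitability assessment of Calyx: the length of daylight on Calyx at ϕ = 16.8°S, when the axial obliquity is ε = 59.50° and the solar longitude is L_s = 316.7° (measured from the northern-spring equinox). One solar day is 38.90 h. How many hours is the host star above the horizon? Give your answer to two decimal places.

Solar declination: sin δ = sin ε · sin L_s = sin 59.50° × sin 316.7° = -0.59092, so δ = -36.222°.
cos h₀ = −tan ϕ · tan δ = −tan(-16.8°) × tan(-36.222°) = -0.2212, so h₀ = 1.7938 rad = 102.78°.
Daylight = 2h₀/(2π) × 38.90 h = (1.7938/π) × 38.90 = 22.21 h.

22.21 h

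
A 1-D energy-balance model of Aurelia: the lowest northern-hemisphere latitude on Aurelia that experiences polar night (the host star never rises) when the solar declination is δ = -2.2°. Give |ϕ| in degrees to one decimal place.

Polar night requires cos h₀ = −tan ϕ tan δ ≥ 1, i.e. tan ϕ tan δ ≤ −1.
The boundary is |tan ϕ| · |tan δ| = 1, so |ϕ| = 90° − |δ| = 90° − 2.2° = 87.8° in the northern hemisphere.

|ϕ| = 87.8°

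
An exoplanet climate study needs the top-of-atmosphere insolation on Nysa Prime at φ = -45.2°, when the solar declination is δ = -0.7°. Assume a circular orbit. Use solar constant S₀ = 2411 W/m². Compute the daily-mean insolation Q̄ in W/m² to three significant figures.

Q̄ ≈ 551 W/m²

cos H₀ = −tan(-45.2°) tan(-0.700°) = -0.0123, H₀ = 1.5831 rad.
Bracket: H₀ sin φ sin δ + cos φ cos δ sin H₀ = 1.5831×-0.70957×-0.01222 + 0.70463×0.99993×0.99992 = 0.013727 + 0.704524 = 0.718251.
Q̄ = (S₀/π) × [bracket] = (2411/π) × 0.718251 = 551.2 W/m².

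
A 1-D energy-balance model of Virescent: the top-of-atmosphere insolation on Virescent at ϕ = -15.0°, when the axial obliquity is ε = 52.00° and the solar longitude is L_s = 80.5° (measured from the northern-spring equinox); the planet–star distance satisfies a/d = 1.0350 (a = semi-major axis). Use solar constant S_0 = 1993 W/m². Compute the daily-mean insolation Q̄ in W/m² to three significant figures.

Q̄ ≈ 221 W/m²

Solar declination: sin δ = sin ε · sin L_s = sin 52.00° × sin 80.5° = 0.77720, so δ = +51.005°.
cos h₀ = −tan(-15.0°) tan(+51.005°) = 0.3310, h₀ = 1.2335 rad.
Bracket: h₀ sin ϕ sin δ + cos ϕ cos δ sin h₀ = 1.2335×-0.25882×0.77720 + 0.96593×0.62925×0.94365 = -0.248125 + 0.573561 = 0.325436.
Inverse-square distance factor (a/d)² = 1.0350² = 1.071225.
Q̄ = (S_0/π) × 1.071225 × [bracket] = (1993/π) × 1.071225 × 0.325436 = 221.2 W/m².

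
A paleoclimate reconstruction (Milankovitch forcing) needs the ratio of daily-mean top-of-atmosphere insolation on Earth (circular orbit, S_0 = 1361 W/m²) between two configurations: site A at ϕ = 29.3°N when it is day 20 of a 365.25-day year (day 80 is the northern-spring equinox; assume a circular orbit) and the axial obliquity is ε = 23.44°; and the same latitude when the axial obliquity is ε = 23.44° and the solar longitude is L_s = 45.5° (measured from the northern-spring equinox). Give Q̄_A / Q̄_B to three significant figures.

Q̄_A / Q̄_B ≈ 0.539

— Configuration A (ϕ=+29.3°):
Solar longitude: L_s = 360° × (20 − 80)/365.25 = -59.138°, i.e. -59.138° + 360° = 300.862°.
sin δ = sin 23.44° × sin 300.862° = -0.34146, so δ = -19.966°.
cos h₀ = −tan(+29.3°) tan(-19.966°) = 0.2039, h₀ = 1.3655 rad.
Bracket: h₀ sin ϕ sin δ + cos ϕ cos δ sin h₀ = 1.3655×0.48938×-0.34146 + 0.87207×0.93990×0.97900 = -0.228180 + 0.802446 = 0.574266.
Q̄ = (S_0/π) × [bracket] = (1361/π) × 0.574266 = 248.78 W/m².
— Configuration B (ϕ=+29.3°):
Solar declination: sin δ = sin ε · sin L_s = sin 23.44° × sin 45.5° = 0.28372, so δ = +16.483°.
cos h₀ = −tan(+29.3°) tan(+16.483°) = -0.1660, h₀ = 1.7376 rad.
Bracket: h₀ sin ϕ sin δ + cos ϕ cos δ sin h₀ = 1.7376×0.48938×0.28372 + 0.87207×0.95891×0.98612 = 0.241260 + 0.824630 = 1.065890.
Q̄ = (S_0/π) × [bracket] = (1361/π) × 1.065890 = 461.76 W/m².
Ratio Q̄_A / Q̄_B = 248.78 / 461.76 = 0.5388.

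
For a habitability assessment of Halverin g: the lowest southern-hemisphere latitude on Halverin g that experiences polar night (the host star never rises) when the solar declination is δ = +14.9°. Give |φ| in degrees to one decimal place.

Polar night requires cos H₀ = −tan φ tan δ ≥ 1, i.e. tan φ tan δ ≤ −1.
The boundary is |tan φ| · |tan δ| = 1, so |φ| = 90° − |δ| = 90° − 14.9° = 75.1° in the southern hemisphere.

|φ| = 75.1°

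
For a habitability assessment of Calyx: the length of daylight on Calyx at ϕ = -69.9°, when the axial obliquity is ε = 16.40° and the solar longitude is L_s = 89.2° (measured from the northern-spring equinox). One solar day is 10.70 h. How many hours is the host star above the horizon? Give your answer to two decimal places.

Solar declination: sin δ = sin ε · sin L_s = sin 16.40° × sin 89.2° = 0.28231, so δ = +16.398°.
cos h₀ = −tan ϕ · tan δ = −tan(-69.9°) × tan(+16.398°) = 0.8042, so h₀ = 0.6365 rad = 36.47°.
Daylight = 2h₀/(2π) × 10.70 h = (0.6365/π) × 10.70 = 2.17 h.

2.17 h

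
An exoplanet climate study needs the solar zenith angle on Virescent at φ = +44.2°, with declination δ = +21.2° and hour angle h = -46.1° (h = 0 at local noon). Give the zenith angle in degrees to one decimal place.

θ_z = 44.3°

cos θ_z = sin φ sin δ + cos φ cos δ cos h = 0.252112 + 0.463465 = 0.715577.
θ_z = arccos(0.715577) = 44.3°.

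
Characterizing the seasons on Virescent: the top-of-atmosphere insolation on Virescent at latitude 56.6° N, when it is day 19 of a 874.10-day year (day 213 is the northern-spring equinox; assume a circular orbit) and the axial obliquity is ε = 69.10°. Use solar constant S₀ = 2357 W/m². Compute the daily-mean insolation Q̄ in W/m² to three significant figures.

Q̄ ≈ 0.00 W/m²

Solar longitude: λ_s = 360° × (19 − 213)/874.10 = -79.899°, i.e. -79.899° + 360° = 280.101°.
sin δ = sin 69.10° × sin 280.101° = -0.91973, so δ = -66.886°.
cos H₀ = −tan(+56.6°) tan(-66.886°) = 3.5532 ≥ 1 ⇒ polar night, H₀ = 0 and Q̄ = 0.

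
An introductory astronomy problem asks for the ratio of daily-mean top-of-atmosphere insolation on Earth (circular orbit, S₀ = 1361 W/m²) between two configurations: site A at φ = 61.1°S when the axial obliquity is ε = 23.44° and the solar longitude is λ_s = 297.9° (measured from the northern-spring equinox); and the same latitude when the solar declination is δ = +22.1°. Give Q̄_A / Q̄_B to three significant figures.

— Configuration A (φ=-61.1°):
Solar declination: sin δ = sin ε · sin λ_s = sin 23.44° × sin 297.9° = -0.35155, so δ = -20.582°.
cos H₀ = −tan(-61.1°) tan(-20.582°) = -0.6803, H₀ = 2.3189 rad.
Bracket: H₀ sin φ sin δ + cos φ cos δ sin H₀ = 2.3189×-0.87546×-0.35155 + 0.48328×0.93617×0.73297 = 0.713683 + 0.331619 = 1.045302.
Q̄ = (S₀/π) × [bracket] = (1361/π) × 1.045302 = 452.85 W/m².
— Configuration B (φ=-61.1°):
cos H₀ = −tan(-61.1°) tan(+22.100°) = 0.7356, H₀ = 0.7443 rad.
Bracket: H₀ sin φ sin δ + cos φ cos δ sin H₀ = 0.7443×-0.87546×0.37622 + 0.48328×0.92653×0.67745 = -0.245147 + 0.303344 = 0.058197.
Q̄ = (S₀/π) × [bracket] = (1361/π) × 0.058197 = 25.212 W/m².
Ratio Q̄_A / Q̄_B = 452.85 / 25.212 = 17.96.

Q̄_A / Q̄_B ≈ 18.0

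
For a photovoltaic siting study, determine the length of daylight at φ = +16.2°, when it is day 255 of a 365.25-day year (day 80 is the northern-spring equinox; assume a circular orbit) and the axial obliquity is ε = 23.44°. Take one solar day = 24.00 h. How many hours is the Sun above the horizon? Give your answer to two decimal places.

Solar longitude: λ_s = 360° × (255 − 80)/365.25 = 172.485°.
sin δ = sin 23.44° × sin 172.485° = 0.05203, so δ = +2.982°.
cos H₀ = −tan φ · tan δ = −tan(+16.2°) × tan(+2.982°) = -0.0151, so H₀ = 1.5859 rad = 90.87°.
Daylight = 2H₀/(2π) × 24.00 h = (1.5859/π) × 24.00 = 12.12 h.

12.12 h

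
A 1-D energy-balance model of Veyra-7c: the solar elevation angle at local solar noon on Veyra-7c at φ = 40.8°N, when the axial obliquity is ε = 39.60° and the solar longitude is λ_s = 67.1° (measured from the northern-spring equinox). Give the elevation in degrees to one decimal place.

85.2°

Solar declination: sin δ = sin ε · sin λ_s = sin 39.60° × sin 67.1° = 0.58719, so δ = +35.958°.
At local noon the hour angle is zero, so the zenith angle equals |φ − δ| = |+40.8° − (+35.958°)| = 4.842°.
Elevation = 90° − 4.842° = 85.2°.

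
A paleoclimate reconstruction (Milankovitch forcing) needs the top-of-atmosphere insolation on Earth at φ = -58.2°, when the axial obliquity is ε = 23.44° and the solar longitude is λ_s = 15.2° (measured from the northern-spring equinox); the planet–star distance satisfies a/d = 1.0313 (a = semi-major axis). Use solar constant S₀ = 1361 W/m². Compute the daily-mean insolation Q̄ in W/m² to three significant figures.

Q̄ ≈ 181 W/m²

Solar declination: sin δ = sin ε · sin λ_s = sin 23.44° × sin 15.2° = 0.10430, so δ = +5.987°.
cos H₀ = −tan(-58.2°) tan(+5.987°) = 0.1691, H₀ = 1.4008 rad.
Bracket: H₀ sin φ sin δ + cos φ cos δ sin H₀ = 1.4008×-0.84989×0.10430 + 0.52696×0.99455×0.98559 = -0.124172 + 0.516536 = 0.392364.
Inverse-square distance factor (a/d)² = 1.0313² = 1.063580.
Q̄ = (S₀/π) × 1.063580 × [bracket] = (1361/π) × 1.063580 × 0.392364 = 180.8 W/m².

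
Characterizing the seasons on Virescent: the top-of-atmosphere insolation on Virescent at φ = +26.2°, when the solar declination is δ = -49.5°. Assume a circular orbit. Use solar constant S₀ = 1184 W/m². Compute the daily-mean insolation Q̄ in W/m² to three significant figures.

cos H₀ = −tan(+26.2°) tan(-49.500°) = 0.5761, H₀ = 0.9568 rad.
Bracket: H₀ sin φ sin δ + cos φ cos δ sin H₀ = 0.9568×0.44151×-0.76041 + 0.89726×0.64945×0.81736 = -0.321225 + 0.476297 = 0.155072.
Q̄ = (S₀/π) × [bracket] = (1184/π) × 0.155072 = 58.44 W/m².

Q̄ ≈ 58.4 W/m²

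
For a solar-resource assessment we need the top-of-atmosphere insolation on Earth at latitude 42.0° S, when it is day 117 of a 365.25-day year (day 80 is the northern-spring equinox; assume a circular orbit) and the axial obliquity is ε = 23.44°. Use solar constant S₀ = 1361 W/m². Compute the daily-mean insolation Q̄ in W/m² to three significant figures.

Q̄ ≈ 213 W/m²

Solar longitude: λ_s = 360° × (117 − 80)/365.25 = 36.468°.
sin δ = sin 23.44° × sin 36.468° = 0.23644, so δ = +13.676°.
cos H₀ = −tan(-42.0°) tan(+13.676°) = 0.2191, H₀ = 1.3499 rad.
Bracket: H₀ sin φ sin δ + cos φ cos δ sin H₀ = 1.3499×-0.66913×0.23644 + 0.74314×0.97165×0.97570 = -0.213566 + 0.704526 = 0.490960.
Q̄ = (S₀/π) × [bracket] = (1361/π) × 0.490960 = 212.7 W/m².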